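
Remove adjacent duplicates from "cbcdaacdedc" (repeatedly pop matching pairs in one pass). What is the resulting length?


Input: cbcdaacdedc
Stack-based adjacent duplicate removal:
  Read 'c': push. Stack: c
  Read 'b': push. Stack: cb
  Read 'c': push. Stack: cbc
  Read 'd': push. Stack: cbcd
  Read 'a': push. Stack: cbcda
  Read 'a': matches stack top 'a' => pop. Stack: cbcd
  Read 'c': push. Stack: cbcdc
  Read 'd': push. Stack: cbcdcd
  Read 'e': push. Stack: cbcdcde
  Read 'd': push. Stack: cbcdcded
  Read 'c': push. Stack: cbcdcdedc
Final stack: "cbcdcdedc" (length 9)

9


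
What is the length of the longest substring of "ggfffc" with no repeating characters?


Input: "ggfffc"
Sliding window (track last position of each char):
  Position 0 ('g'): window [0,0] length 1 -- new best
  Position 1 ('g'): repeat (last at 0), move window start to 1
  Position 1 ('g'): window [1,1] length 1
  Position 2 ('f'): window [1,2] length 2 -- new best
  Position 3 ('f'): repeat (last at 2), move window start to 3
  Position 3 ('f'): window [3,3] length 1
  Position 4 ('f'): repeat (last at 3), move window start to 4
  Position 4 ('f'): window [4,4] length 1
  Position 5 ('c'): window [4,5] length 2
Longest substring with no repeats: "gf" with length 2

2


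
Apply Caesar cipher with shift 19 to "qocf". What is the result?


Caesar cipher: shift "qocf" by 19
  'q' (pos 16) + 19 = pos 9 = 'j'
  'o' (pos 14) + 19 = pos 7 = 'h'
  'c' (pos 2) + 19 = pos 21 = 'v'
  'f' (pos 5) + 19 = pos 24 = 'y'
Result: jhvy

jhvy


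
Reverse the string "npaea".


Input: npaea
Reading characters right to left:
  Position 4: 'a'
  Position 3: 'e'
  Position 2: 'a'
  Position 1: 'p'
  Position 0: 'n'
Reversed: aeapn

aeapn


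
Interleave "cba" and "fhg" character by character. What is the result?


Interleaving "cba" and "fhg":
  Position 0: 'c' from first, 'f' from second => "cf"
  Position 1: 'b' from first, 'h' from second => "bh"
  Position 2: 'a' from first, 'g' from second => "ag"
Result: cfbhag

cfbhag


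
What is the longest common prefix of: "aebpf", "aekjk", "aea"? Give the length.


Words: aebpf, aekjk, aea
  Position 0: all 'a' => match
  Position 1: all 'e' => match
  Position 2: ('b', 'k', 'a') => mismatch, stop
LCP = "ae" (length 2)

2


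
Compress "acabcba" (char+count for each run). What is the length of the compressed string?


Input: acabcba
Runs:
  'a' x 1 => "a1"
  'c' x 1 => "c1"
  'a' x 1 => "a1"
  'b' x 1 => "b1"
  'c' x 1 => "c1"
  'b' x 1 => "b1"
  'a' x 1 => "a1"
Compressed: "a1c1a1b1c1b1a1"
Compressed length: 14

14


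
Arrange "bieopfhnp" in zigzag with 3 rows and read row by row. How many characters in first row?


Zigzag "bieopfhnp" into 3 rows:
Placing characters:
  'b' => row 0
  'i' => row 1
  'e' => row 2
  'o' => row 1
  'p' => row 0
  'f' => row 1
  'h' => row 2
  'n' => row 1
  'p' => row 0
Rows:
  Row 0: "bpp"
  Row 1: "iofn"
  Row 2: "eh"
First row length: 3

3


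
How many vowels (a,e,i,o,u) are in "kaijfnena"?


Input: kaijfnena
Checking each character:
  'k' at position 0: consonant
  'a' at position 1: vowel (running total: 1)
  'i' at position 2: vowel (running total: 2)
  'j' at position 3: consonant
  'f' at position 4: consonant
  'n' at position 5: consonant
  'e' at position 6: vowel (running total: 3)
  'n' at position 7: consonant
  'a' at position 8: vowel (running total: 4)
Total vowels: 4

4


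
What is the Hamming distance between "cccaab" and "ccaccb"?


Comparing "cccaab" and "ccaccb" position by position:
  Position 0: 'c' vs 'c' => same
  Position 1: 'c' vs 'c' => same
  Position 2: 'c' vs 'a' => differ
  Position 3: 'a' vs 'c' => differ
  Position 4: 'a' vs 'c' => differ
  Position 5: 'b' vs 'b' => same
Total differences (Hamming distance): 3

3


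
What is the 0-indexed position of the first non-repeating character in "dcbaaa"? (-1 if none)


Input: dcbaaa
Character frequencies:
  'a': 3
  'b': 1
  'c': 1
  'd': 1
Scanning left to right for freq == 1:
  Position 0 ('d'): unique! => answer = 0

0


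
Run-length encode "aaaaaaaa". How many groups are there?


Input: aaaaaaaa
Scanning for consecutive runs:
  Group 1: 'a' x 8 (positions 0-7)
Total groups: 1

1


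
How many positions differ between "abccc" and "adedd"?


Comparing "abccc" and "adedd" position by position:
  Position 0: 'a' vs 'a' => same
  Position 1: 'b' vs 'd' => DIFFER
  Position 2: 'c' vs 'e' => DIFFER
  Position 3: 'c' vs 'd' => DIFFER
  Position 4: 'c' vs 'd' => DIFFER
Positions that differ: 4

4


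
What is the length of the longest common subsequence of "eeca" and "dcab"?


LCS of "eeca" and "dcab"
DP table:
           d    c    a    b
      0    0    0    0    0
  e   0    0    0    0    0
  e   0    0    0    0    0
  c   0    0    1    1    1
  a   0    0    1    2    2
LCS length = dp[4][4] = 2

2


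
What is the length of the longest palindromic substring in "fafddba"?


Input: "fafddba"
Checking substrings for palindromes:
  [0:3] "faf" (len 3) => palindrome
  [3:5] "dd" (len 2) => palindrome
Longest palindromic substring: "faf" with length 3

3


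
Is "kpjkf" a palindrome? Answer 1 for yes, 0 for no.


Input: kpjkf
Reversed: fkjpk
  Compare pos 0 ('k') with pos 4 ('f'): MISMATCH
  Compare pos 1 ('p') with pos 3 ('k'): MISMATCH
Result: not a palindrome

0


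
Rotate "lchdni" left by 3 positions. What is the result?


Input: "lchdni", rotate left by 3
First 3 characters: "lch"
Remaining characters: "dni"
Concatenate remaining + first: "dni" + "lch" = "dnilch"

dnilch


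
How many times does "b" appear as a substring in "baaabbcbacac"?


Searching for "b" in "baaabbcbacac"
Scanning each position:
  Position 0: "b" => MATCH
  Position 1: "a" => no
  Position 2: "a" => no
  Position 3: "a" => no
  Position 4: "b" => MATCH
  Position 5: "b" => MATCH
  Position 6: "c" => no
  Position 7: "b" => MATCH
  Position 8: "a" => no
  Position 9: "c" => no
  Position 10: "a" => no
  Position 11: "c" => no
Total occurrences: 4

4


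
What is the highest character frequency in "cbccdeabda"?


Input: cbccdeabda
Character counts:
  'a': 2
  'b': 2
  'c': 3
  'd': 2
  'e': 1
Maximum frequency: 3

3


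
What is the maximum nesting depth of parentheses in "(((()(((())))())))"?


Input: "(((()(((())))())))"
Tracking depth:
  Position 0 '(': depth becomes 1
  Position 1 '(': depth becomes 2
  Position 2 '(': depth becomes 3
  Position 3 '(': depth becomes 4
  Position 4 ')': depth becomes 3
  Position 5 '(': depth becomes 4
  Position 6 '(': depth becomes 5
  Position 7 '(': depth becomes 6
  Position 8 '(': depth becomes 7
  Position 9 ')': depth becomes 6
  Position 10 ')': depth becomes 5
  Position 11 ')': depth becomes 4
  Position 12 ')': depth becomes 3
  Position 13 '(': depth becomes 4
  Position 14 ')': depth becomes 3
  Position 15 ')': depth becomes 2
  Position 16 ')': depth becomes 1
  Position 17 ')': depth becomes 0
Maximum depth reached: 7

7


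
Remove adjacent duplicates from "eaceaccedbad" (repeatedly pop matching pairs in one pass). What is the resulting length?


Input: eaceaccedbad
Stack-based adjacent duplicate removal:
  Read 'e': push. Stack: e
  Read 'a': push. Stack: ea
  Read 'c': push. Stack: eac
  Read 'e': push. Stack: eace
  Read 'a': push. Stack: eacea
  Read 'c': push. Stack: eaceac
  Read 'c': matches stack top 'c' => pop. Stack: eacea
  Read 'e': push. Stack: eaceae
  Read 'd': push. Stack: eaceaed
  Read 'b': push. Stack: eaceaedb
  Read 'a': push. Stack: eaceaedba
  Read 'd': push. Stack: eaceaedbad
Final stack: "eaceaedbad" (length 10)

10


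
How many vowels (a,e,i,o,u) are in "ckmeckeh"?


Input: ckmeckeh
Checking each character:
  'c' at position 0: consonant
  'k' at position 1: consonant
  'm' at position 2: consonant
  'e' at position 3: vowel (running total: 1)
  'c' at position 4: consonant
  'k' at position 5: consonant
  'e' at position 6: vowel (running total: 2)
  'h' at position 7: consonant
Total vowels: 2

2


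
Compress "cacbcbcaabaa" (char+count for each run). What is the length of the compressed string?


Input: cacbcbcaabaa
Runs:
  'c' x 1 => "c1"
  'a' x 1 => "a1"
  'c' x 1 => "c1"
  'b' x 1 => "b1"
  'c' x 1 => "c1"
  'b' x 1 => "b1"
  'c' x 1 => "c1"
  'a' x 2 => "a2"
  'b' x 1 => "b1"
  'a' x 2 => "a2"
Compressed: "c1a1c1b1c1b1c1a2b1a2"
Compressed length: 20

20


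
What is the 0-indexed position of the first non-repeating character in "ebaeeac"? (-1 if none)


Input: ebaeeac
Character frequencies:
  'a': 2
  'b': 1
  'c': 1
  'e': 3
Scanning left to right for freq == 1:
  Position 0 ('e'): freq=3, skip
  Position 1 ('b'): unique! => answer = 1

1


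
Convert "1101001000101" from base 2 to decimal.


Input: "1101001000101" in base 2
Positional expansion:
  Digit '1' (value 1) x 2^12 = 4096
  Digit '1' (value 1) x 2^11 = 2048
  Digit '0' (value 0) x 2^10 = 0
  Digit '1' (value 1) x 2^9 = 512
  Digit '0' (value 0) x 2^8 = 0
  Digit '0' (value 0) x 2^7 = 0
  Digit '1' (value 1) x 2^6 = 64
  Digit '0' (value 0) x 2^5 = 0
  Digit '0' (value 0) x 2^4 = 0
  Digit '0' (value 0) x 2^3 = 0
  Digit '1' (value 1) x 2^2 = 4
  Digit '0' (value 0) x 2^1 = 0
  Digit '1' (value 1) x 2^0 = 1
Sum = 6725

6725


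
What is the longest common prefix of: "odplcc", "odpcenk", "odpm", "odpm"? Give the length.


Words: odplcc, odpcenk, odpm, odpm
  Position 0: all 'o' => match
  Position 1: all 'd' => match
  Position 2: all 'p' => match
  Position 3: ('l', 'c', 'm', 'm') => mismatch, stop
LCP = "odp" (length 3)

3


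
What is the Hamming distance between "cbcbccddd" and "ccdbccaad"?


Comparing "cbcbccddd" and "ccdbccaad" position by position:
  Position 0: 'c' vs 'c' => same
  Position 1: 'b' vs 'c' => differ
  Position 2: 'c' vs 'd' => differ
  Position 3: 'b' vs 'b' => same
  Position 4: 'c' vs 'c' => same
  Position 5: 'c' vs 'c' => same
  Position 6: 'd' vs 'a' => differ
  Position 7: 'd' vs 'a' => differ
  Position 8: 'd' vs 'd' => same
Total differences (Hamming distance): 4

4


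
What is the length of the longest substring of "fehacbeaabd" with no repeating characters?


Input: "fehacbeaabd"
Sliding window (track last position of each char):
  Position 0 ('f'): window [0,0] length 1 -- new best
  Position 1 ('e'): window [0,1] length 2 -- new best
  Position 2 ('h'): window [0,2] length 3 -- new best
  Position 3 ('a'): window [0,3] length 4 -- new best
  Position 4 ('c'): window [0,4] length 5 -- new best
  Position 5 ('b'): window [0,5] length 6 -- new best
  Position 6 ('e'): repeat (last at 1), move window start to 2
  Position 6 ('e'): window [2,6] length 5
  Position 7 ('a'): repeat (last at 3), move window start to 4
  Position 7 ('a'): window [4,7] length 4
  Position 8 ('a'): repeat (last at 7), move window start to 8
  Position 8 ('a'): window [8,8] length 1
  Position 9 ('b'): window [8,9] length 2
  Position 10 ('d'): window [8,10] length 3
Longest substring with no repeats: "fehacb" with length 6

6


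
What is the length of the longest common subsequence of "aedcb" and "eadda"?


LCS of "aedcb" and "eadda"
DP table:
           e    a    d    d    a
      0    0    0    0    0    0
  a   0    0    1    1    1    1
  e   0    1    1    1    1    1
  d   0    1    1    2    2    2
  c   0    1    1    2    2    2
  b   0    1    1    2    2    2
LCS length = dp[5][5] = 2

2


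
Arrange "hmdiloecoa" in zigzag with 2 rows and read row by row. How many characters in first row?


Zigzag "hmdiloecoa" into 2 rows:
Placing characters:
  'h' => row 0
  'm' => row 1
  'd' => row 0
  'i' => row 1
  'l' => row 0
  'o' => row 1
  'e' => row 0
  'c' => row 1
  'o' => row 0
  'a' => row 1
Rows:
  Row 0: "hdleo"
  Row 1: "mioca"
First row length: 5

5


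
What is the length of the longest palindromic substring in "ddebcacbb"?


Input: "ddebcacbb"
Checking substrings for palindromes:
  [3:8] "bcacb" (len 5) => palindrome
  [4:7] "cac" (len 3) => palindrome
  [0:2] "dd" (len 2) => palindrome
  [7:9] "bb" (len 2) => palindrome
Longest palindromic substring: "bcacb" with length 5

5


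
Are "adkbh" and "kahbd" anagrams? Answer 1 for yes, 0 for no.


Strings: "adkbh", "kahbd"
Sorted first:  abdhk
Sorted second: abdhk
Sorted forms match => anagrams

1


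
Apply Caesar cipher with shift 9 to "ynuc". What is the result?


Caesar cipher: shift "ynuc" by 9
  'y' (pos 24) + 9 = pos 7 = 'h'
  'n' (pos 13) + 9 = pos 22 = 'w'
  'u' (pos 20) + 9 = pos 3 = 'd'
  'c' (pos 2) + 9 = pos 11 = 'l'
Result: hwdl

hwdl


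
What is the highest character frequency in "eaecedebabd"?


Input: eaecedebabd
Character counts:
  'a': 2
  'b': 2
  'c': 1
  'd': 2
  'e': 4
Maximum frequency: 4

4


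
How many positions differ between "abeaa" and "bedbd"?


Comparing "abeaa" and "bedbd" position by position:
  Position 0: 'a' vs 'b' => DIFFER
  Position 1: 'b' vs 'e' => DIFFER
  Position 2: 'e' vs 'd' => DIFFER
  Position 3: 'a' vs 'b' => DIFFER
  Position 4: 'a' vs 'd' => DIFFER
Positions that differ: 5

5


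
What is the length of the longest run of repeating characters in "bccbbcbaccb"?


Input: "bccbbcbaccb"
Scanning for longest run:
  Position 1 ('c'): new char, reset run to 1
  Position 2 ('c'): continues run of 'c', length=2
  Position 3 ('b'): new char, reset run to 1
  Position 4 ('b'): continues run of 'b', length=2
  Position 5 ('c'): new char, reset run to 1
  Position 6 ('b'): new char, reset run to 1
  Position 7 ('a'): new char, reset run to 1
  Position 8 ('c'): new char, reset run to 1
  Position 9 ('c'): continues run of 'c', length=2
  Position 10 ('b'): new char, reset run to 1
Longest run: 'c' with length 2

2


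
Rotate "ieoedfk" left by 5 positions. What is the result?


Input: "ieoedfk", rotate left by 5
First 5 characters: "ieoed"
Remaining characters: "fk"
Concatenate remaining + first: "fk" + "ieoed" = "fkieoed"

fkieoed


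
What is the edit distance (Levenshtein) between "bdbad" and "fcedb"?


Computing edit distance: "bdbad" -> "fcedb"
DP table:
           f    c    e    d    b
      0    1    2    3    4    5
  b   1    1    2    3    4    4
  d   2    2    2    3    3    4
  b   3    3    3    3    4    3
  a   4    4    4    4    4    4
  d   5    5    5    5    4    5
Edit distance = dp[5][5] = 5

5


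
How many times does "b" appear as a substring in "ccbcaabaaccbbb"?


Searching for "b" in "ccbcaabaaccbbb"
Scanning each position:
  Position 0: "c" => no
  Position 1: "c" => no
  Position 2: "b" => MATCH
  Position 3: "c" => no
  Position 4: "a" => no
  Position 5: "a" => no
  Position 6: "b" => MATCH
  Position 7: "a" => no
  Position 8: "a" => no
  Position 9: "c" => no
  Position 10: "c" => no
  Position 11: "b" => MATCH
  Position 12: "b" => MATCH
  Position 13: "b" => MATCH
Total occurrences: 5

5


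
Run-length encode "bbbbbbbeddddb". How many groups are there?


Input: bbbbbbbeddddb
Scanning for consecutive runs:
  Group 1: 'b' x 7 (positions 0-6)
  Group 2: 'e' x 1 (positions 7-7)
  Group 3: 'd' x 4 (positions 8-11)
  Group 4: 'b' x 1 (positions 12-12)
Total groups: 4

4


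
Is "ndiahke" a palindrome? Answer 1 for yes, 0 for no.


Input: ndiahke
Reversed: ekhaidn
  Compare pos 0 ('n') with pos 6 ('e'): MISMATCH
  Compare pos 1 ('d') with pos 5 ('k'): MISMATCH
  Compare pos 2 ('i') with pos 4 ('h'): MISMATCH
Result: not a palindrome

0


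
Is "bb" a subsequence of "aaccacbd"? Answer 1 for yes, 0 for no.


Check if "bb" is a subsequence of "aaccacbd"
Greedy scan:
  Position 0 ('a'): no match needed
  Position 1 ('a'): no match needed
  Position 2 ('c'): no match needed
  Position 3 ('c'): no match needed
  Position 4 ('a'): no match needed
  Position 5 ('c'): no match needed
  Position 6 ('b'): matches sub[0] = 'b'
  Position 7 ('d'): no match needed
Only matched 1/2 characters => not a subsequence

0


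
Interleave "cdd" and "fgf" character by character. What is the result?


Interleaving "cdd" and "fgf":
  Position 0: 'c' from first, 'f' from second => "cf"
  Position 1: 'd' from first, 'g' from second => "dg"
  Position 2: 'd' from first, 'f' from second => "df"
Result: cfdgdf

cfdgdf


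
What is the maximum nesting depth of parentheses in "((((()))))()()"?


Input: "((((()))))()()"
Tracking depth:
  Position 0 '(': depth becomes 1
  Position 1 '(': depth becomes 2
  Position 2 '(': depth becomes 3
  Position 3 '(': depth becomes 4
  Position 4 '(': depth becomes 5
  Position 5 ')': depth becomes 4
  Position 6 ')': depth becomes 3
  Position 7 ')': depth becomes 2
  Position 8 ')': depth becomes 1
  Position 9 ')': depth becomes 0
  Position 10 '(': depth becomes 1
  Position 11 ')': depth becomes 0
  Position 12 '(': depth becomes 1
  Position 13 ')': depth becomes 0
Maximum depth reached: 5

5


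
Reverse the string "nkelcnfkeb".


Input: nkelcnfkeb
Reading characters right to left:
  Position 9: 'b'
  Position 8: 'e'
  Position 7: 'k'
  Position 6: 'f'
  Position 5: 'n'
  Position 4: 'c'
  Position 3: 'l'
  Position 2: 'e'
  Position 1: 'k'
  Position 0: 'n'
Reversed: bekfnclekn

bekfnclekn


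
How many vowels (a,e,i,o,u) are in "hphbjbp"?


Input: hphbjbp
Checking each character:
  'h' at position 0: consonant
  'p' at position 1: consonant
  'h' at position 2: consonant
  'b' at position 3: consonant
  'j' at position 4: consonant
  'b' at position 5: consonant
  'p' at position 6: consonant
Total vowels: 0

0


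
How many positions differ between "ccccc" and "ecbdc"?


Comparing "ccccc" and "ecbdc" position by position:
  Position 0: 'c' vs 'e' => DIFFER
  Position 1: 'c' vs 'c' => same
  Position 2: 'c' vs 'b' => DIFFER
  Position 3: 'c' vs 'd' => DIFFER
  Position 4: 'c' vs 'c' => same
Positions that differ: 3

3


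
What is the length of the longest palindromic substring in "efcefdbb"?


Input: "efcefdbb"
Checking substrings for palindromes:
  [6:8] "bb" (len 2) => palindrome
Longest palindromic substring: "bb" with length 2

2


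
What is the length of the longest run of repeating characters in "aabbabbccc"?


Input: "aabbabbccc"
Scanning for longest run:
  Position 1 ('a'): continues run of 'a', length=2
  Position 2 ('b'): new char, reset run to 1
  Position 3 ('b'): continues run of 'b', length=2
  Position 4 ('a'): new char, reset run to 1
  Position 5 ('b'): new char, reset run to 1
  Position 6 ('b'): continues run of 'b', length=2
  Position 7 ('c'): new char, reset run to 1
  Position 8 ('c'): continues run of 'c', length=2
  Position 9 ('c'): continues run of 'c', length=3
Longest run: 'c' with length 3

3


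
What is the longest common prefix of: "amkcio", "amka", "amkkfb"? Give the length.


Words: amkcio, amka, amkkfb
  Position 0: all 'a' => match
  Position 1: all 'm' => match
  Position 2: all 'k' => match
  Position 3: ('c', 'a', 'k') => mismatch, stop
LCP = "amk" (length 3)

3


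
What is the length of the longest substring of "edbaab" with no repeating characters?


Input: "edbaab"
Sliding window (track last position of each char):
  Position 0 ('e'): window [0,0] length 1 -- new best
  Position 1 ('d'): window [0,1] length 2 -- new best
  Position 2 ('b'): window [0,2] length 3 -- new best
  Position 3 ('a'): window [0,3] length 4 -- new best
  Position 4 ('a'): repeat (last at 3), move window start to 4
  Position 4 ('a'): window [4,4] length 1
  Position 5 ('b'): window [4,5] length 2
Longest substring with no repeats: "edba" with length 4

4


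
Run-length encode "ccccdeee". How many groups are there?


Input: ccccdeee
Scanning for consecutive runs:
  Group 1: 'c' x 4 (positions 0-3)
  Group 2: 'd' x 1 (positions 4-4)
  Group 3: 'e' x 3 (positions 5-7)
Total groups: 3

3


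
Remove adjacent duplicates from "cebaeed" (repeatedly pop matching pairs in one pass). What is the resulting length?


Input: cebaeed
Stack-based adjacent duplicate removal:
  Read 'c': push. Stack: c
  Read 'e': push. Stack: ce
  Read 'b': push. Stack: ceb
  Read 'a': push. Stack: ceba
  Read 'e': push. Stack: cebae
  Read 'e': matches stack top 'e' => pop. Stack: ceba
  Read 'd': push. Stack: cebad
Final stack: "cebad" (length 5)

5


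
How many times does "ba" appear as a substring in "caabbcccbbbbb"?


Searching for "ba" in "caabbcccbbbbb"
Scanning each position:
  Position 0: "ca" => no
  Position 1: "aa" => no
  Position 2: "ab" => no
  Position 3: "bb" => no
  Position 4: "bc" => no
  Position 5: "cc" => no
  Position 6: "cc" => no
  Position 7: "cb" => no
  Position 8: "bb" => no
  Position 9: "bb" => no
  Position 10: "bb" => no
  Position 11: "bb" => no
Total occurrences: 0

0


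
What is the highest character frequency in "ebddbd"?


Input: ebddbd
Character counts:
  'b': 2
  'd': 3
  'e': 1
Maximum frequency: 3

3


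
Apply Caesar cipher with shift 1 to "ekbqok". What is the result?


Caesar cipher: shift "ekbqok" by 1
  'e' (pos 4) + 1 = pos 5 = 'f'
  'k' (pos 10) + 1 = pos 11 = 'l'
  'b' (pos 1) + 1 = pos 2 = 'c'
  'q' (pos 16) + 1 = pos 17 = 'r'
  'o' (pos 14) + 1 = pos 15 = 'p'
  'k' (pos 10) + 1 = pos 11 = 'l'
Result: flcrpl

flcrpl


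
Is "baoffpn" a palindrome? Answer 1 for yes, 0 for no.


Input: baoffpn
Reversed: npffoab
  Compare pos 0 ('b') with pos 6 ('n'): MISMATCH
  Compare pos 1 ('a') with pos 5 ('p'): MISMATCH
  Compare pos 2 ('o') with pos 4 ('f'): MISMATCH
Result: not a palindrome

0


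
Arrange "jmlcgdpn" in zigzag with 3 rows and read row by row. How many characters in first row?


Zigzag "jmlcgdpn" into 3 rows:
Placing characters:
  'j' => row 0
  'm' => row 1
  'l' => row 2
  'c' => row 1
  'g' => row 0
  'd' => row 1
  'p' => row 2
  'n' => row 1
Rows:
  Row 0: "jg"
  Row 1: "mcdn"
  Row 2: "lp"
First row length: 2

2


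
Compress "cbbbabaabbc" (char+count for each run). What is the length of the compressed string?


Input: cbbbabaabbc
Runs:
  'c' x 1 => "c1"
  'b' x 3 => "b3"
  'a' x 1 => "a1"
  'b' x 1 => "b1"
  'a' x 2 => "a2"
  'b' x 2 => "b2"
  'c' x 1 => "c1"
Compressed: "c1b3a1b1a2b2c1"
Compressed length: 14

14


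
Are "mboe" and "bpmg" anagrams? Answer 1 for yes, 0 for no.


Strings: "mboe", "bpmg"
Sorted first:  bemo
Sorted second: bgmp
Differ at position 1: 'e' vs 'g' => not anagrams

0


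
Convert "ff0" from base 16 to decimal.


Input: "ff0" in base 16
Positional expansion:
  Digit 'f' (value 15) x 16^2 = 3840
  Digit 'f' (value 15) x 16^1 = 240
  Digit '0' (value 0) x 16^0 = 0
Sum = 4080

4080


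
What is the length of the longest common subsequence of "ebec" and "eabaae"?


LCS of "ebec" and "eabaae"
DP table:
           e    a    b    a    a    e
      0    0    0    0    0    0    0
  e   0    1    1    1    1    1    1
  b   0    1    1    2    2    2    2
  e   0    1    1    2    2    2    3
  c   0    1    1    2    2    2    3
LCS length = dp[4][6] = 3

3


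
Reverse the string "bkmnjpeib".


Input: bkmnjpeib
Reading characters right to left:
  Position 8: 'b'
  Position 7: 'i'
  Position 6: 'e'
  Position 5: 'p'
  Position 4: 'j'
  Position 3: 'n'
  Position 2: 'm'
  Position 1: 'k'
  Position 0: 'b'
Reversed: biepjnmkb

biepjnmkb


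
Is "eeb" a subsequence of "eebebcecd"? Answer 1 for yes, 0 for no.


Check if "eeb" is a subsequence of "eebebcecd"
Greedy scan:
  Position 0 ('e'): matches sub[0] = 'e'
  Position 1 ('e'): matches sub[1] = 'e'
  Position 2 ('b'): matches sub[2] = 'b'
  Position 3 ('e'): no match needed
  Position 4 ('b'): no match needed
  Position 5 ('c'): no match needed
  Position 6 ('e'): no match needed
  Position 7 ('c'): no match needed
  Position 8 ('d'): no match needed
All 3 characters matched => is a subsequence

1


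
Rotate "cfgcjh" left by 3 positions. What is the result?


Input: "cfgcjh", rotate left by 3
First 3 characters: "cfg"
Remaining characters: "cjh"
Concatenate remaining + first: "cjh" + "cfg" = "cjhcfg"

cjhcfg


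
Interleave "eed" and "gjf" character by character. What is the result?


Interleaving "eed" and "gjf":
  Position 0: 'e' from first, 'g' from second => "eg"
  Position 1: 'e' from first, 'j' from second => "ej"
  Position 2: 'd' from first, 'f' from second => "df"
Result: egejdf

egejdf


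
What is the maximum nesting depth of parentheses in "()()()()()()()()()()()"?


Input: "()()()()()()()()()()()"
Tracking depth:
  Position 0 '(': depth becomes 1
  Position 1 ')': depth becomes 0
  Position 2 '(': depth becomes 1
  Position 3 ')': depth becomes 0
  Position 4 '(': depth becomes 1
  Position 5 ')': depth becomes 0
  Position 6 '(': depth becomes 1
  Position 7 ')': depth becomes 0
  Position 8 '(': depth becomes 1
  Position 9 ')': depth becomes 0
  Position 10 '(': depth becomes 1
  Position 11 ')': depth becomes 0
  Position 12 '(': depth becomes 1
  Position 13 ')': depth becomes 0
  Position 14 '(': depth becomes 1
  Position 15 ')': depth becomes 0
  Position 16 '(': depth becomes 1
  Position 17 ')': depth becomes 0
  Position 18 '(': depth becomes 1
  Position 19 ')': depth becomes 0
  Position 20 '(': depth becomes 1
  Position 21 ')': depth becomes 0
Maximum depth reached: 1

1


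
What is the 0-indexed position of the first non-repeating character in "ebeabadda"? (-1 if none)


Input: ebeabadda
Character frequencies:
  'a': 3
  'b': 2
  'd': 2
  'e': 2
Scanning left to right for freq == 1:
  Position 0 ('e'): freq=2, skip
  Position 1 ('b'): freq=2, skip
  Position 2 ('e'): freq=2, skip
  Position 3 ('a'): freq=3, skip
  Position 4 ('b'): freq=2, skip
  Position 5 ('a'): freq=3, skip
  Position 6 ('d'): freq=2, skip
  Position 7 ('d'): freq=2, skip
  Position 8 ('a'): freq=3, skip
  No unique character found => answer = -1

-1


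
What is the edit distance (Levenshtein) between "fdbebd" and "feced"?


Computing edit distance: "fdbebd" -> "feced"
DP table:
           f    e    c    e    d
      0    1    2    3    4    5
  f   1    0    1    2    3    4
  d   2    1    1    2    3    3
  b   3    2    2    2    3    4
  e   4    3    2    3    2    3
  b   5    4    3    3    3    3
  d   6    5    4    4    4    3
Edit distance = dp[6][5] = 3

3


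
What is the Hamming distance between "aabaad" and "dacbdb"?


Comparing "aabaad" and "dacbdb" position by position:
  Position 0: 'a' vs 'd' => differ
  Position 1: 'a' vs 'a' => same
  Position 2: 'b' vs 'c' => differ
  Position 3: 'a' vs 'b' => differ
  Position 4: 'a' vs 'd' => differ
  Position 5: 'd' vs 'b' => differ
Total differences (Hamming distance): 5

5


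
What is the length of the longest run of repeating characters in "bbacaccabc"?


Input: "bbacaccabc"
Scanning for longest run:
  Position 1 ('b'): continues run of 'b', length=2
  Position 2 ('a'): new char, reset run to 1
  Position 3 ('c'): new char, reset run to 1
  Position 4 ('a'): new char, reset run to 1
  Position 5 ('c'): new char, reset run to 1
  Position 6 ('c'): continues run of 'c', length=2
  Position 7 ('a'): new char, reset run to 1
  Position 8 ('b'): new char, reset run to 1
  Position 9 ('c'): new char, reset run to 1
Longest run: 'b' with length 2

2


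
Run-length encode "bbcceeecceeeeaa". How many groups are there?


Input: bbcceeecceeeeaa
Scanning for consecutive runs:
  Group 1: 'b' x 2 (positions 0-1)
  Group 2: 'c' x 2 (positions 2-3)
  Group 3: 'e' x 3 (positions 4-6)
  Group 4: 'c' x 2 (positions 7-8)
  Group 5: 'e' x 4 (positions 9-12)
  Group 6: 'a' x 2 (positions 13-14)
Total groups: 6

6


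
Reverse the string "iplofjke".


Input: iplofjke
Reading characters right to left:
  Position 7: 'e'
  Position 6: 'k'
  Position 5: 'j'
  Position 4: 'f'
  Position 3: 'o'
  Position 2: 'l'
  Position 1: 'p'
  Position 0: 'i'
Reversed: ekjfolpi

ekjfolpi


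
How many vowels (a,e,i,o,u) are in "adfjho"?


Input: adfjho
Checking each character:
  'a' at position 0: vowel (running total: 1)
  'd' at position 1: consonant
  'f' at position 2: consonant
  'j' at position 3: consonant
  'h' at position 4: consonant
  'o' at position 5: vowel (running total: 2)
Total vowels: 2

2


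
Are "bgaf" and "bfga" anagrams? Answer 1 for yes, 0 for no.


Strings: "bgaf", "bfga"
Sorted first:  abfg
Sorted second: abfg
Sorted forms match => anagrams

1


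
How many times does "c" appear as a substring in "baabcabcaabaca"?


Searching for "c" in "baabcabcaabaca"
Scanning each position:
  Position 0: "b" => no
  Position 1: "a" => no
  Position 2: "a" => no
  Position 3: "b" => no
  Position 4: "c" => MATCH
  Position 5: "a" => no
  Position 6: "b" => no
  Position 7: "c" => MATCH
  Position 8: "a" => no
  Position 9: "a" => no
  Position 10: "b" => no
  Position 11: "a" => no
  Position 12: "c" => MATCH
  Position 13: "a" => no
Total occurrences: 3

3


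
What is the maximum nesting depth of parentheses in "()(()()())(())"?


Input: "()(()()())(())"
Tracking depth:
  Position 0 '(': depth becomes 1
  Position 1 ')': depth becomes 0
  Position 2 '(': depth becomes 1
  Position 3 '(': depth becomes 2
  Position 4 ')': depth becomes 1
  Position 5 '(': depth becomes 2
  Position 6 ')': depth becomes 1
  Position 7 '(': depth becomes 2
  Position 8 ')': depth becomes 1
  Position 9 ')': depth becomes 0
  Position 10 '(': depth becomes 1
  Position 11 '(': depth becomes 2
  Position 12 ')': depth becomes 1
  Position 13 ')': depth becomes 0
Maximum depth reached: 2

2


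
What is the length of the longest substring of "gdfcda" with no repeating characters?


Input: "gdfcda"
Sliding window (track last position of each char):
  Position 0 ('g'): window [0,0] length 1 -- new best
  Position 1 ('d'): window [0,1] length 2 -- new best
  Position 2 ('f'): window [0,2] length 3 -- new best
  Position 3 ('c'): window [0,3] length 4 -- new best
  Position 4 ('d'): repeat (last at 1), move window start to 2
  Position 4 ('d'): window [2,4] length 3
  Position 5 ('a'): window [2,5] length 4
Longest substring with no repeats: "gdfc" with length 4

4


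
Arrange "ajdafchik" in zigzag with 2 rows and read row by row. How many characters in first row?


Zigzag "ajdafchik" into 2 rows:
Placing characters:
  'a' => row 0
  'j' => row 1
  'd' => row 0
  'a' => row 1
  'f' => row 0
  'c' => row 1
  'h' => row 0
  'i' => row 1
  'k' => row 0
Rows:
  Row 0: "adfhk"
  Row 1: "jaci"
First row length: 5

5


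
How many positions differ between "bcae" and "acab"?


Comparing "bcae" and "acab" position by position:
  Position 0: 'b' vs 'a' => DIFFER
  Position 1: 'c' vs 'c' => same
  Position 2: 'a' vs 'a' => same
  Position 3: 'e' vs 'b' => DIFFER
Positions that differ: 2

2


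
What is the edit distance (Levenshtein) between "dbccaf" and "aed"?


Computing edit distance: "dbccaf" -> "aed"
DP table:
           a    e    d
      0    1    2    3
  d   1    1    2    2
  b   2    2    2    3
  c   3    3    3    3
  c   4    4    4    4
  a   5    4    5    5
  f   6    5    5    6
Edit distance = dp[6][3] = 6

6


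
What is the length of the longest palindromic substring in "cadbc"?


Input: "cadbc"
Checking substrings for palindromes:
  No multi-char palindromic substrings found
Longest palindromic substring: "c" with length 1

1


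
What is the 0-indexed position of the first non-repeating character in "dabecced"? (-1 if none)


Input: dabecced
Character frequencies:
  'a': 1
  'b': 1
  'c': 2
  'd': 2
  'e': 2
Scanning left to right for freq == 1:
  Position 0 ('d'): freq=2, skip
  Position 1 ('a'): unique! => answer = 1

1


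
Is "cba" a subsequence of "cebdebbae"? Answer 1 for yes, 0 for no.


Check if "cba" is a subsequence of "cebdebbae"
Greedy scan:
  Position 0 ('c'): matches sub[0] = 'c'
  Position 1 ('e'): no match needed
  Position 2 ('b'): matches sub[1] = 'b'
  Position 3 ('d'): no match needed
  Position 4 ('e'): no match needed
  Position 5 ('b'): no match needed
  Position 6 ('b'): no match needed
  Position 7 ('a'): matches sub[2] = 'a'
  Position 8 ('e'): no match needed
All 3 characters matched => is a subsequence

1


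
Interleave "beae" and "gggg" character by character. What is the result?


Interleaving "beae" and "gggg":
  Position 0: 'b' from first, 'g' from second => "bg"
  Position 1: 'e' from first, 'g' from second => "eg"
  Position 2: 'a' from first, 'g' from second => "ag"
  Position 3: 'e' from first, 'g' from second => "eg"
Result: bgegageg

bgegageg


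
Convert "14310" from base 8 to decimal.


Input: "14310" in base 8
Positional expansion:
  Digit '1' (value 1) x 8^4 = 4096
  Digit '4' (value 4) x 8^3 = 2048
  Digit '3' (value 3) x 8^2 = 192
  Digit '1' (value 1) x 8^1 = 8
  Digit '0' (value 0) x 8^0 = 0
Sum = 6344

6344


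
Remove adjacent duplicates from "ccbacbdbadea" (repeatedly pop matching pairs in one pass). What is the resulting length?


Input: ccbacbdbadea
Stack-based adjacent duplicate removal:
  Read 'c': push. Stack: c
  Read 'c': matches stack top 'c' => pop. Stack: (empty)
  Read 'b': push. Stack: b
  Read 'a': push. Stack: ba
  Read 'c': push. Stack: bac
  Read 'b': push. Stack: bacb
  Read 'd': push. Stack: bacbd
  Read 'b': push. Stack: bacbdb
  Read 'a': push. Stack: bacbdba
  Read 'd': push. Stack: bacbdbad
  Read 'e': push. Stack: bacbdbade
  Read 'a': push. Stack: bacbdbadea
Final stack: "bacbdbadea" (length 10)

10


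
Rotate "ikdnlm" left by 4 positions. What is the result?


Input: "ikdnlm", rotate left by 4
First 4 characters: "ikdn"
Remaining characters: "lm"
Concatenate remaining + first: "lm" + "ikdn" = "lmikdn"

lmikdn


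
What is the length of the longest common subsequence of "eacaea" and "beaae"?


LCS of "eacaea" and "beaae"
DP table:
           b    e    a    a    e
      0    0    0    0    0    0
  e   0    0    1    1    1    1
  a   0    0    1    2    2    2
  c   0    0    1    2    2    2
  a   0    0    1    2    3    3
  e   0    0    1    2    3    4
  a   0    0    1    2    3    4
LCS length = dp[6][5] = 4

4


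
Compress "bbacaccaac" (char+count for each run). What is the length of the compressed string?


Input: bbacaccaac
Runs:
  'b' x 2 => "b2"
  'a' x 1 => "a1"
  'c' x 1 => "c1"
  'a' x 1 => "a1"
  'c' x 2 => "c2"
  'a' x 2 => "a2"
  'c' x 1 => "c1"
Compressed: "b2a1c1a1c2a2c1"
Compressed length: 14

14


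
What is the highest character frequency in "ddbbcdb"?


Input: ddbbcdb
Character counts:
  'b': 3
  'c': 1
  'd': 3
Maximum frequency: 3

3


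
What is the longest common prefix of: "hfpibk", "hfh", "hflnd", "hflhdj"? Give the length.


Words: hfpibk, hfh, hflnd, hflhdj
  Position 0: all 'h' => match
  Position 1: all 'f' => match
  Position 2: ('p', 'h', 'l', 'l') => mismatch, stop
LCP = "hf" (length 2)

2


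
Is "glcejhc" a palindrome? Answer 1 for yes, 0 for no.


Input: glcejhc
Reversed: chjeclg
  Compare pos 0 ('g') with pos 6 ('c'): MISMATCH
  Compare pos 1 ('l') with pos 5 ('h'): MISMATCH
  Compare pos 2 ('c') with pos 4 ('j'): MISMATCH
Result: not a palindrome

0


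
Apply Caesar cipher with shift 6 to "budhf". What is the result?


Caesar cipher: shift "budhf" by 6
  'b' (pos 1) + 6 = pos 7 = 'h'
  'u' (pos 20) + 6 = pos 0 = 'a'
  'd' (pos 3) + 6 = pos 9 = 'j'
  'h' (pos 7) + 6 = pos 13 = 'n'
  'f' (pos 5) + 6 = pos 11 = 'l'
Result: hajnl

hajnl


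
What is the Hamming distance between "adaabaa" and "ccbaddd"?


Comparing "adaabaa" and "ccbaddd" position by position:
  Position 0: 'a' vs 'c' => differ
  Position 1: 'd' vs 'c' => differ
  Position 2: 'a' vs 'b' => differ
  Position 3: 'a' vs 'a' => same
  Position 4: 'b' vs 'd' => differ
  Position 5: 'a' vs 'd' => differ
  Position 6: 'a' vs 'd' => differ
Total differences (Hamming distance): 6

6


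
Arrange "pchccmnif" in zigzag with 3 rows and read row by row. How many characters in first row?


Zigzag "pchccmnif" into 3 rows:
Placing characters:
  'p' => row 0
  'c' => row 1
  'h' => row 2
  'c' => row 1
  'c' => row 0
  'm' => row 1
  'n' => row 2
  'i' => row 1
  'f' => row 0
Rows:
  Row 0: "pcf"
  Row 1: "ccmi"
  Row 2: "hn"
First row length: 3

3


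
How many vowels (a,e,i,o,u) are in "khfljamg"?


Input: khfljamg
Checking each character:
  'k' at position 0: consonant
  'h' at position 1: consonant
  'f' at position 2: consonant
  'l' at position 3: consonant
  'j' at position 4: consonant
  'a' at position 5: vowel (running total: 1)
  'm' at position 6: consonant
  'g' at position 7: consonant
Total vowels: 1

1


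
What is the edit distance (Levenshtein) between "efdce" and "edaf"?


Computing edit distance: "efdce" -> "edaf"
DP table:
           e    d    a    f
      0    1    2    3    4
  e   1    0    1    2    3
  f   2    1    1    2    2
  d   3    2    1    2    3
  c   4    3    2    2    3
  e   5    4    3    3    3
Edit distance = dp[5][4] = 3

3


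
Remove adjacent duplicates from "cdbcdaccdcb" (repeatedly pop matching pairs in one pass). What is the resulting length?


Input: cdbcdaccdcb
Stack-based adjacent duplicate removal:
  Read 'c': push. Stack: c
  Read 'd': push. Stack: cd
  Read 'b': push. Stack: cdb
  Read 'c': push. Stack: cdbc
  Read 'd': push. Stack: cdbcd
  Read 'a': push. Stack: cdbcda
  Read 'c': push. Stack: cdbcdac
  Read 'c': matches stack top 'c' => pop. Stack: cdbcda
  Read 'd': push. Stack: cdbcdad
  Read 'c': push. Stack: cdbcdadc
  Read 'b': push. Stack: cdbcdadcb
Final stack: "cdbcdadcb" (length 9)

9


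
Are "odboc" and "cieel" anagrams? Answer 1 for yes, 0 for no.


Strings: "odboc", "cieel"
Sorted first:  bcdoo
Sorted second: ceeil
Differ at position 0: 'b' vs 'c' => not anagrams

0


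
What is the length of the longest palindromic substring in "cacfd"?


Input: "cacfd"
Checking substrings for palindromes:
  [0:3] "cac" (len 3) => palindrome
Longest palindromic substring: "cac" with length 3

3


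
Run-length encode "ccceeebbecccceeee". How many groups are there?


Input: ccceeebbecccceeee
Scanning for consecutive runs:
  Group 1: 'c' x 3 (positions 0-2)
  Group 2: 'e' x 3 (positions 3-5)
  Group 3: 'b' x 2 (positions 6-7)
  Group 4: 'e' x 1 (positions 8-8)
  Group 5: 'c' x 4 (positions 9-12)
  Group 6: 'e' x 4 (positions 13-16)
Total groups: 6

6


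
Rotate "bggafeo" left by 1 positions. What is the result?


Input: "bggafeo", rotate left by 1
First 1 characters: "b"
Remaining characters: "ggafeo"
Concatenate remaining + first: "ggafeo" + "b" = "ggafeob"

ggafeob


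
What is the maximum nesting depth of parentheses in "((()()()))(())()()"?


Input: "((()()()))(())()()"
Tracking depth:
  Position 0 '(': depth becomes 1
  Position 1 '(': depth becomes 2
  Position 2 '(': depth becomes 3
  Position 3 ')': depth becomes 2
  Position 4 '(': depth becomes 3
  Position 5 ')': depth becomes 2
  Position 6 '(': depth becomes 3
  Position 7 ')': depth becomes 2
  Position 8 ')': depth becomes 1
  Position 9 ')': depth becomes 0
  Position 10 '(': depth becomes 1
  Position 11 '(': depth becomes 2
  Position 12 ')': depth becomes 1
  Position 13 ')': depth becomes 0
  Position 14 '(': depth becomes 1
  Position 15 ')': depth becomes 0
  Position 16 '(': depth becomes 1
  Position 17 ')': depth becomes 0
Maximum depth reached: 3

3


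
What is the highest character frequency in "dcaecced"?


Input: dcaecced
Character counts:
  'a': 1
  'c': 3
  'd': 2
  'e': 2
Maximum frequency: 3

3


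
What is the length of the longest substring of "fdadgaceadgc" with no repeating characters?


Input: "fdadgaceadgc"
Sliding window (track last position of each char):
  Position 0 ('f'): window [0,0] length 1 -- new best
  Position 1 ('d'): window [0,1] length 2 -- new best
  Position 2 ('a'): window [0,2] length 3 -- new best
  Position 3 ('d'): repeat (last at 1), move window start to 2
  Position 3 ('d'): window [2,3] length 2
  Position 4 ('g'): window [2,4] length 3
  Position 5 ('a'): repeat (last at 2), move window start to 3
  Position 5 ('a'): window [3,5] length 3
  Position 6 ('c'): window [3,6] length 4 -- new best
  Position 7 ('e'): window [3,7] length 5 -- new best
  Position 8 ('a'): repeat (last at 5), move window start to 6
  Position 8 ('a'): window [6,8] length 3
  Position 9 ('d'): window [6,9] length 4
  Position 10 ('g'): window [6,10] length 5
  Position 11 ('c'): repeat (last at 6), move window start to 7
  Position 11 ('c'): window [7,11] length 5
Longest substring with no repeats: "dgace" with length 5

5
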